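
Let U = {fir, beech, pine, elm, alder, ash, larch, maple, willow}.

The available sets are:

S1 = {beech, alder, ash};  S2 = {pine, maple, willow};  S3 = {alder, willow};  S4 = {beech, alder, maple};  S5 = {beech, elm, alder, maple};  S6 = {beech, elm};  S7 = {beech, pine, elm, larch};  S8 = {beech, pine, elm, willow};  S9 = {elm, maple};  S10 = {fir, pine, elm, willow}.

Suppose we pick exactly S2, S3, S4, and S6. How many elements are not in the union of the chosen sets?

3

Union of S2, S3, S4, S6 = {beech, pine, elm, alder, maple, willow}.
Not covered: fir, ash, larch — 3 elements.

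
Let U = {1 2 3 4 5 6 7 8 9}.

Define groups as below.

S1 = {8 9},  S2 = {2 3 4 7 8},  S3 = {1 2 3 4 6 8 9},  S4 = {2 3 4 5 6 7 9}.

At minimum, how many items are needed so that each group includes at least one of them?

2

The 2 items {5, 8} hit every group.
No single item lies in every group, so at least 2 are needed and 2 is optimal.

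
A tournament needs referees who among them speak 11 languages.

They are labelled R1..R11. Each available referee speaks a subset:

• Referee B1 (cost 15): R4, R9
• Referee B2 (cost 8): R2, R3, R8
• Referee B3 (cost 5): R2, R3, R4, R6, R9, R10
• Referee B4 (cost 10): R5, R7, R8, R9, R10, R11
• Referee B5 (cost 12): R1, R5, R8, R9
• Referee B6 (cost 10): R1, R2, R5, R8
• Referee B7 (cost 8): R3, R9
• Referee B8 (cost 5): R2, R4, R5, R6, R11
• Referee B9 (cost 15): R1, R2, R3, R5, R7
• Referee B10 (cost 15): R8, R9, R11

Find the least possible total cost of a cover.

B3, B4, B6 together cover every language (B3 ∪ B4 ∪ B6 = {R1, R2, R3, R4, R5, R6, R7, R8, R9, R10, R11}); total cost 5 + 10 + 10 = 25.
No covering selection has total cost below 25.

25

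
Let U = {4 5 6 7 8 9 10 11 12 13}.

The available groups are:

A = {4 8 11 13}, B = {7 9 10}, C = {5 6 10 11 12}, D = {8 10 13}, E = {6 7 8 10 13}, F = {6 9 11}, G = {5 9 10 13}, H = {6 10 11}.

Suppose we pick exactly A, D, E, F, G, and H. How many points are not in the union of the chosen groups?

1

Union of A, D, E, F, G, H = {4, 5, 6, 7, 8, 9, 10, 11, 13}.
Not covered: 12 — 1 point.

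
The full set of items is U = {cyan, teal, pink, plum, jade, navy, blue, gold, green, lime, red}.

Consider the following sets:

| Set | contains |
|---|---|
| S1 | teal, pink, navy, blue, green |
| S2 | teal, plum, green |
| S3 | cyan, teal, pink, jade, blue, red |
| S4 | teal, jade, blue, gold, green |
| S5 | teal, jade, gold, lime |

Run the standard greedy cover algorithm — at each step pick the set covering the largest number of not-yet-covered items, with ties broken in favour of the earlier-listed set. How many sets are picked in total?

4

Greedy: pick S3 (covers 6 new) → pick S1 (covers 2 new) → pick S5 (covers 2 new) → pick S2 (covers 1 new). Total picks: 4.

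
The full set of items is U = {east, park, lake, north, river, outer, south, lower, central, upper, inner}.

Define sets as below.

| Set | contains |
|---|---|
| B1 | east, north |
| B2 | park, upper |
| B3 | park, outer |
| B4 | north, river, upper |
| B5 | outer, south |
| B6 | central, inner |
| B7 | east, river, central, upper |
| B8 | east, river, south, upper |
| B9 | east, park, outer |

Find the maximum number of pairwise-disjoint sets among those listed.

4

B1, B2, B5, B6 are pairwise disjoint (B1={east,north}; B2={park,upper}; B5={outer,south}; B6={central,inner}).
Every remaining set overlaps one of these, and no 5 of the listed sets are pairwise disjoint, so 4 is the maximum.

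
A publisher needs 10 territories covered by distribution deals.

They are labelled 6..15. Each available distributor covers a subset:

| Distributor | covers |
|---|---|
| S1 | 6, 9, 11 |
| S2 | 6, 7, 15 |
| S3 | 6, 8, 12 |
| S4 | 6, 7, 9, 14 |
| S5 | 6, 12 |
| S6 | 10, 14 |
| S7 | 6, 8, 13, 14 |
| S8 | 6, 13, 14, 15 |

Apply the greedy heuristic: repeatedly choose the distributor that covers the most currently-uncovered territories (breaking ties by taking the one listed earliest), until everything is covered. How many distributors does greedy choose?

Greedy: pick S4 (covers 4 new) → pick S3 (covers 2 new) → pick S8 (covers 2 new) → pick S1 (covers 1 new) → pick S6 (covers 1 new). Total picks: 5.

5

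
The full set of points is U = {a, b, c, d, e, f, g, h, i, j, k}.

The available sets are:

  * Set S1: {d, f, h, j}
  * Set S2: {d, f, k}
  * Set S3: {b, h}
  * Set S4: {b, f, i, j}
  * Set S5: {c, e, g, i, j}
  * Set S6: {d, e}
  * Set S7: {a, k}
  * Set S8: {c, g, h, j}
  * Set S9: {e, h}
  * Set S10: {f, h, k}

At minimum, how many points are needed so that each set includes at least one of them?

4

T = {e, h, i, k} meets every set (each contains at least one member of T), and |T| = 4.
No choice of 3 points meets every set, so 4 is the minimum.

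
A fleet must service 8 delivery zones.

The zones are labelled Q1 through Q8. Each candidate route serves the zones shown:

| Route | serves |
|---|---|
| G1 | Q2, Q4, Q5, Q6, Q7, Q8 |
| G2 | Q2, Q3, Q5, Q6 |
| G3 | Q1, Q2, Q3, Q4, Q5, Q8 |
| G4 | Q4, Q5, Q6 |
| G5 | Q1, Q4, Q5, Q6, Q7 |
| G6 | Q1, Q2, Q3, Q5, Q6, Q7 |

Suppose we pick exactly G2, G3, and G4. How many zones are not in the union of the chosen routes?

1

Union of G2, G3, G4 = {Q1, Q2, Q3, Q4, Q5, Q6, Q8}.
Not covered: Q7 — 1 zone.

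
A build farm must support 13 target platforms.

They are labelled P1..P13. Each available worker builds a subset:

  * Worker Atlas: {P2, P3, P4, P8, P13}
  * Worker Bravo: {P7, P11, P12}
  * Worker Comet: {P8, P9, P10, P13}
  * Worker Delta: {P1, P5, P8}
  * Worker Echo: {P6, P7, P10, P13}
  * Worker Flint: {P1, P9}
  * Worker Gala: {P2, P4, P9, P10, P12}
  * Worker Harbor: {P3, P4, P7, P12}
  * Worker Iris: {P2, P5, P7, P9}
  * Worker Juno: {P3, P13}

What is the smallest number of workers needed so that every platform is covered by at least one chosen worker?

Bravo and Delta and Echo and Gala and Juno together: Bravo ∪ Delta ∪ Echo ∪ Gala ∪ Juno = {P1, P2, P3, P4, P5, P6, P7, P8, P9, P10, P11, P12, P13} — every platform is covered.
No 4 of the 10 workers cover everything (all 210 combinations miss at least one platform), so 5 is optimal.

5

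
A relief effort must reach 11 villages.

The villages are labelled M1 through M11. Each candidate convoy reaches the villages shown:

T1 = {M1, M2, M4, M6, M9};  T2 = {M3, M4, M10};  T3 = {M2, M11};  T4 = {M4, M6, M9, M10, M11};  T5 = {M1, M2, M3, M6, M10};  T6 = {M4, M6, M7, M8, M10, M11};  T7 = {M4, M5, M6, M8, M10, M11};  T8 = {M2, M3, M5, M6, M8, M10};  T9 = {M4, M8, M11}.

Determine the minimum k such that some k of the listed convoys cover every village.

3

Take {T1, T6, T8}. Their union is {M1, M2, M3, M4, M5, M6, M7, M8, M9, M10, M11}, which is all 11 villages.
Only T6 contains M7, so T6 is forced; the remaining 5 villages need at least 2 more convoys (each remaining convoy adds at most 3) — so at least 3 convoys are needed, and 3 is optimal.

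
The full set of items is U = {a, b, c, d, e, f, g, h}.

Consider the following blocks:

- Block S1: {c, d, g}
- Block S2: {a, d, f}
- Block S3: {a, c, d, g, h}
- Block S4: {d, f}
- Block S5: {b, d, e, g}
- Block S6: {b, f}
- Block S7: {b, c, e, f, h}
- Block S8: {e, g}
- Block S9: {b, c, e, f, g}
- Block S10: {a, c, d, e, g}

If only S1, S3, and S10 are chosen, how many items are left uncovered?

Union of S1, S3, S10 = {a, c, d, e, g, h}.
Not covered: b, f — 2 items.

2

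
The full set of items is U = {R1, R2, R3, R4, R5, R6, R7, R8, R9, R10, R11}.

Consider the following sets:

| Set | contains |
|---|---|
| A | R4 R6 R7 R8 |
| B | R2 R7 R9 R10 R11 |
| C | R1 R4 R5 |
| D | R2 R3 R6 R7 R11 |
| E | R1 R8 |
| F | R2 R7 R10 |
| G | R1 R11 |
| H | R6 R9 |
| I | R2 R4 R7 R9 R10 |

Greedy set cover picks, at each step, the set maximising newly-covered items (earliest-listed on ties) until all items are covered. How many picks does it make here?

4

Greedy: pick B (covers 5 new) → pick A (covers 3 new) → pick C (covers 2 new) → pick D (covers 1 new). Total picks: 4.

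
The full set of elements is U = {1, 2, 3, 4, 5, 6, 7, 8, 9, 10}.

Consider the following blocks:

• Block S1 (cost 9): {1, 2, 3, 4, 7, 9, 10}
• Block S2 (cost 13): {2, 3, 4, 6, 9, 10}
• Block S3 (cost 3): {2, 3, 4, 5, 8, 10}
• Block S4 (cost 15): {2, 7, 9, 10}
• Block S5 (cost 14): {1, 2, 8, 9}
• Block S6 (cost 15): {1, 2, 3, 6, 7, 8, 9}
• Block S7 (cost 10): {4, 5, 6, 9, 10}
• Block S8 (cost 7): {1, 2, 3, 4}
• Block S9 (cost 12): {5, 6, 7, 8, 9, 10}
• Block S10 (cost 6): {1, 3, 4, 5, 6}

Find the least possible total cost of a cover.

18

S1, S3, S10 together cover every element (S1 ∪ S3 ∪ S10 = {1, 2, 3, 4, 5, 6, 7, 8, 9, 10}); total cost 9 + 3 + 6 = 18.
No covering selection has total cost below 18.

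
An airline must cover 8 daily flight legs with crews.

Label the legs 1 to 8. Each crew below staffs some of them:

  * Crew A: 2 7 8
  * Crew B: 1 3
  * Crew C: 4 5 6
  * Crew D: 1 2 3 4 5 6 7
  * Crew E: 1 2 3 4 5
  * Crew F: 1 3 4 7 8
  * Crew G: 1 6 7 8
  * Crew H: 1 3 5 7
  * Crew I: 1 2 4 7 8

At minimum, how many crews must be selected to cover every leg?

D and G together: D ∪ G = {1, 2, 3, 4, 5, 6, 7, 8} — every leg is covered.
No single crew has all 8 legs (the largest, D, has 7), so 2 is optimal.

2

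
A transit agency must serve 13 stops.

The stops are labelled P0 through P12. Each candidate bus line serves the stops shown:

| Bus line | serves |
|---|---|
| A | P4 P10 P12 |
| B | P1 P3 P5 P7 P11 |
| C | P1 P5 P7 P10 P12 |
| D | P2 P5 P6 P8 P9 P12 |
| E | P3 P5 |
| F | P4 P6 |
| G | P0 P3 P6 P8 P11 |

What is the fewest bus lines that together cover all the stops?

4

C and D and F and G together: C ∪ D ∪ F ∪ G = {P0, P1, P2, P3, P4, P5, P6, P7, P8, P9, P10, P11, P12} — every stop is covered.
No 3 of the 7 bus lines cover everything (all 35 combinations miss at least one stop), so 4 is optimal.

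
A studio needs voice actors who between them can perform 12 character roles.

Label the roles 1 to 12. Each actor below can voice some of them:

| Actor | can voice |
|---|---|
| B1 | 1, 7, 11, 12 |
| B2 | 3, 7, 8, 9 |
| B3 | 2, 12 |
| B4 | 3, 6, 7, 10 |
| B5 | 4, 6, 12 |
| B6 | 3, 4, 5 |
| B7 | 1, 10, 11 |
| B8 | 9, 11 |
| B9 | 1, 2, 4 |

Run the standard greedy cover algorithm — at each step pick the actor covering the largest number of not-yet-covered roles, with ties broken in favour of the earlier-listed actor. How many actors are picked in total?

5

Greedy: pick B1 (covers 4 new) → pick B2 (covers 3 new) → pick B4 (covers 2 new) → pick B6 (covers 2 new) → pick B3 (covers 1 new). Total picks: 5.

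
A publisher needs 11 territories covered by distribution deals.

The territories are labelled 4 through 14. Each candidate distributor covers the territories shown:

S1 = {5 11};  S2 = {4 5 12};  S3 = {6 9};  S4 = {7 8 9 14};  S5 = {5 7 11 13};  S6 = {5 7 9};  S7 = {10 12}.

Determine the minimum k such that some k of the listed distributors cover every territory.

5

Take {S2, S3, S4, S5, S7}. Their union is {4, 5, 6, 7, 8, 9, 10, 11, 12, 13, 14}, which is all 11 territories.
No 4 of the 7 distributors cover everything (all 35 combinations miss at least one territory), so 5 is optimal.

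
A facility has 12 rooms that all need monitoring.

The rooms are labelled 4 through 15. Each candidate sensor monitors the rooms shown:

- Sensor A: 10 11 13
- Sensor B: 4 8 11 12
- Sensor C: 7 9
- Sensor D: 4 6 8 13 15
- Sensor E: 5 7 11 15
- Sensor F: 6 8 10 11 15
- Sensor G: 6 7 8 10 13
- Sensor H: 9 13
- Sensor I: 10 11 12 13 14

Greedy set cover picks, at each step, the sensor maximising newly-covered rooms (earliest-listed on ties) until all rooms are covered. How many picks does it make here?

Greedy: pick D (covers 5 new) → pick I (covers 4 new) → pick C (covers 2 new) → pick E (covers 1 new). Total picks: 4.

4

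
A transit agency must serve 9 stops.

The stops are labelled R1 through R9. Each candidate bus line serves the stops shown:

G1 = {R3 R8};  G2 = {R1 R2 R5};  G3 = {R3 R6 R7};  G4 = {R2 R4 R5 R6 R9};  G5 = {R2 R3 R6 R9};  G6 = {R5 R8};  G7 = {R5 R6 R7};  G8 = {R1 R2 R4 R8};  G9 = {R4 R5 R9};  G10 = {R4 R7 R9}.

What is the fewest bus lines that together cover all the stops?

3

G5 and G7 and G8 together: G5 ∪ G7 ∪ G8 = {R1, R2, R3, R4, R5, R6, R7, R8, R9} — every stop is covered.
No 2 of the 10 bus lines cover everything (all 45 combinations miss at least one stop), so 3 is optimal.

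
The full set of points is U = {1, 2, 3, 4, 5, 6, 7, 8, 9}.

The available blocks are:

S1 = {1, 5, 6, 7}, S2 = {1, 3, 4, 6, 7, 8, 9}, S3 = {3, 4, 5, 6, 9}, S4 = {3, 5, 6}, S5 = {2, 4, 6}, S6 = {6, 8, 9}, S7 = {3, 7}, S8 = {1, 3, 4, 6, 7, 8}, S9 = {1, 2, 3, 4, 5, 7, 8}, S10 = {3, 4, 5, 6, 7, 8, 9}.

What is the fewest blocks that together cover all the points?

S2 and S9 together: S2 ∪ S9 = {1, 2, 3, 4, 5, 6, 7, 8, 9} — every point is covered.
No single block has all 9 points (the largest, S2, has 7), so 2 is optimal.

2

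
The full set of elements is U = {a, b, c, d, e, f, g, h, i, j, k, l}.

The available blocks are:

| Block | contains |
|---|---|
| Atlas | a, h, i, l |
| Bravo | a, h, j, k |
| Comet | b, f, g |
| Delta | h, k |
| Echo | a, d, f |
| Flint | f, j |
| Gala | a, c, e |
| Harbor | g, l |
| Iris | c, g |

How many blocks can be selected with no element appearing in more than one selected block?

Delta, Flint, Gala, Harbor are pairwise disjoint (Delta={h,k}; Flint={f,j}; Gala={a,c,e}; Harbor={g,l}).
Every remaining block overlaps one of these, and no 5 of the listed blocks are pairwise disjoint, so 4 is the maximum.

4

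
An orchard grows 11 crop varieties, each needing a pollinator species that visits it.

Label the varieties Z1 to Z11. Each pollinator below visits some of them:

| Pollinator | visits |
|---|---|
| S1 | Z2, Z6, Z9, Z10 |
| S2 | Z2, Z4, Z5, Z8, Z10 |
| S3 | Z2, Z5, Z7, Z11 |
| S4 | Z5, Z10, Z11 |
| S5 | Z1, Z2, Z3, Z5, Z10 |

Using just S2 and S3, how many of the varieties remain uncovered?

4

Union of S2, S3 = {Z2, Z4, Z5, Z7, Z8, Z10, Z11}.
Not covered: Z1, Z3, Z6, Z9 — 4 varieties.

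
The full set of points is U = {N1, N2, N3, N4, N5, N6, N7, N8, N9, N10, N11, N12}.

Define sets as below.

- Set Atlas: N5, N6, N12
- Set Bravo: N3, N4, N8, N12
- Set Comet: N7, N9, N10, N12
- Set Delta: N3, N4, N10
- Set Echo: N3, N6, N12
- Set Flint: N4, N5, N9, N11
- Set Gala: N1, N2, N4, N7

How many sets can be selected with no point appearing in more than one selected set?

2

Echo, Flint are pairwise disjoint (Echo={N3,N6,N12}; Flint={N4,N5,N9,N11}).
Every remaining set overlaps one of these, and no 3 of the listed sets are pairwise disjoint, so 2 is the maximum.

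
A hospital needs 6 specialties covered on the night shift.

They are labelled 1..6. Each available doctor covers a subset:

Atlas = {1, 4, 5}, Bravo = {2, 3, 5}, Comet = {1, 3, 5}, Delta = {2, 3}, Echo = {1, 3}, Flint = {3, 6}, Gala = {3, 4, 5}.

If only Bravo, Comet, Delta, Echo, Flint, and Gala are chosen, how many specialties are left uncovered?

Union of Bravo, Comet, Delta, Echo, Flint, Gala = {1, 2, 3, 4, 5, 6} — that's every specialty, so 0 are uncovered.

0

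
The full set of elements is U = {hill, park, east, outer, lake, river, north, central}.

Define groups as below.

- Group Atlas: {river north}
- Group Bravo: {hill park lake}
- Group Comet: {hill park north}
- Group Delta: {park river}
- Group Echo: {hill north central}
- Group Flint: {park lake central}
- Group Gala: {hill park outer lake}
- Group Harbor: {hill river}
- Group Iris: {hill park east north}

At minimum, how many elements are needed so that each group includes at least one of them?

H = {park, river, north} meets every group (each contains at least one member of H), and |H| = 3.
No choice of 2 elements meets every group, so 3 is the minimum.

3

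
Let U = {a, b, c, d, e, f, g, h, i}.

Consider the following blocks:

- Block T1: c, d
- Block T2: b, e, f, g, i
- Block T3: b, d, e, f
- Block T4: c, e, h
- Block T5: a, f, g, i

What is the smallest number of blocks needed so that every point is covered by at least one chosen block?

3

Take {T3, T4, T5}. Their union is {a, b, c, d, e, f, g, h, i}, which is all 9 points.
Only T5 contains a, so T5 is forced; the remaining 5 points need at least 2 more blocks (each remaining block adds at most 3) — so at least 3 blocks are needed, and 3 is optimal.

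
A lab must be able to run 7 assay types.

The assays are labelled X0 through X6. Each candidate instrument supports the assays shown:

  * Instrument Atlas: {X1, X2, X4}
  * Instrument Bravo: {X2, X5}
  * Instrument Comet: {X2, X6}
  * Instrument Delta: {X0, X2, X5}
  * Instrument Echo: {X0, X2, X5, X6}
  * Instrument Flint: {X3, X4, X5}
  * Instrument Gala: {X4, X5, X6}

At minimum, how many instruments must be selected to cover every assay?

Take {Atlas, Echo, Flint}. Their union is {X0, X1, X2, X3, X4, X5, X6}, which is all 7 assays.
Only Atlas contains X1, so Atlas is forced; the remaining 4 assays need at least 2 more instruments (each remaining instrument adds at most 3) — so at least 3 instruments are needed, and 3 is optimal.

3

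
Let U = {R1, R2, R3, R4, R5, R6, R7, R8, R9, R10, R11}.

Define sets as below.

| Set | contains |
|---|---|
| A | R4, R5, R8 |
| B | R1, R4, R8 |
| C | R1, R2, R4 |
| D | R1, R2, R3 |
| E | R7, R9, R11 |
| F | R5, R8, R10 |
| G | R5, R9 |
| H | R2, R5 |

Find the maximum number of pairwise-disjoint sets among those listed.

3

A, D, E are pairwise disjoint (A={R4,R5,R8}; D={R1,R2,R3}; E={R7,R9,R11}).
Every remaining set overlaps one of these, and no 4 of the listed sets are pairwise disjoint, so 3 is the maximum.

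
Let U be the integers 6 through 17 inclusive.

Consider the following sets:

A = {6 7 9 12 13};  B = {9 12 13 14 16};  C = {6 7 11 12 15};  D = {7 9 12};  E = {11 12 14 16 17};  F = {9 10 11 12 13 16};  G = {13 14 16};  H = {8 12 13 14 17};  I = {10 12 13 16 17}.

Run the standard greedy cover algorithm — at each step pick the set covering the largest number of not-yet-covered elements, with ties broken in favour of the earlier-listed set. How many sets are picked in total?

Greedy: pick F (covers 6 new) → pick C (covers 3 new) → pick H (covers 3 new). Total picks: 3.

3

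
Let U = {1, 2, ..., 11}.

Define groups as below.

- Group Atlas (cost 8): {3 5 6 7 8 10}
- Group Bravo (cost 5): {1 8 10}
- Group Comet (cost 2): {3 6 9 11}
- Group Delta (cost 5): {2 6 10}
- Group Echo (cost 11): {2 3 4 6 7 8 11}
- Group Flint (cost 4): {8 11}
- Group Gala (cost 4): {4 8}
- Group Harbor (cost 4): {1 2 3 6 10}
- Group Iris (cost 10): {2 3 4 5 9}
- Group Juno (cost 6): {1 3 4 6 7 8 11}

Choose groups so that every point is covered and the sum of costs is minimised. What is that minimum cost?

Atlas, Comet, Gala, Harbor together cover every point (Atlas ∪ Comet ∪ Gala ∪ Harbor = {1, 2, 3, 4, 5, 6, 7, 8, 9, 10, 11}); total cost 8 + 2 + 4 + 4 = 18.
No covering selection has total cost below 18.

18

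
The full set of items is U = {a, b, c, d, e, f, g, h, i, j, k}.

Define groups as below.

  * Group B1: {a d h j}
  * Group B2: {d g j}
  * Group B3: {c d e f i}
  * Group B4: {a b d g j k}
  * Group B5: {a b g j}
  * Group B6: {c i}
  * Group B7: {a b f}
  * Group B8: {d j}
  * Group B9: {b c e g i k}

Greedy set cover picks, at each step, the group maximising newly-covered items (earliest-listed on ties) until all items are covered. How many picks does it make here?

3

Greedy: pick B4 (covers 6 new) → pick B3 (covers 4 new) → pick B1 (covers 1 new). Total picks: 3.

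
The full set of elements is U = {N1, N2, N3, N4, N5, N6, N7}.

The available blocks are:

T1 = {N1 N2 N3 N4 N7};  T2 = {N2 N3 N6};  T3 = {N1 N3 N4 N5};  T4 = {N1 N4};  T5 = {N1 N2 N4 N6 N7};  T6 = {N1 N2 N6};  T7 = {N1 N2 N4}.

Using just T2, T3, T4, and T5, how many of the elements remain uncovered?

Union of T2, T3, T4, T5 = {N1, N2, N3, N4, N5, N6, N7} — that's every element, so 0 are uncovered.

0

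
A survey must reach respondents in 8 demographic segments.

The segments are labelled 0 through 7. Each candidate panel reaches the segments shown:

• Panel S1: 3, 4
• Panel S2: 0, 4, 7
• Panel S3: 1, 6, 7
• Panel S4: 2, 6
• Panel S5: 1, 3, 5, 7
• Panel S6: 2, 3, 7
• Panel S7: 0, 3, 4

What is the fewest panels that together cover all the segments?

S4 and S5 and S7 together: S4 ∪ S5 ∪ S7 = {0, 1, 2, 3, 4, 5, 6, 7} — every segment is covered.
Only S5 contains 5, so S5 is forced; the remaining 4 segments need at least 2 more panels (each remaining panel adds at most 2) — so at least 3 panels are needed, and 3 is optimal.

3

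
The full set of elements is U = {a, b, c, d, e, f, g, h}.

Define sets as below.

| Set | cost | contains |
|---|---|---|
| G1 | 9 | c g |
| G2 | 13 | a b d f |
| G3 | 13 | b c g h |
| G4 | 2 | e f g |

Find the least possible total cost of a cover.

28

G2, G3, G4 together cover every element (G2 ∪ G3 ∪ G4 = {a, b, c, d, e, f, g, h}); total cost 13 + 13 + 2 = 28.
No covering selection has total cost below 28.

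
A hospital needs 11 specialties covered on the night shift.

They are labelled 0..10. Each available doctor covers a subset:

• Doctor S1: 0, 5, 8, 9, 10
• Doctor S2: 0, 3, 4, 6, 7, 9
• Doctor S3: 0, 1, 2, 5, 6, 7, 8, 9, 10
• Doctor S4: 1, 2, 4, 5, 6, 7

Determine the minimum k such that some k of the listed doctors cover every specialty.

Take {S2, S3}. Their union is {0, 1, 2, 3, 4, 5, 6, 7, 8, 9, 10}, which is all 11 specialties.
No single doctor has all 11 specialties (the largest, S3, has 9), so 2 is optimal.

2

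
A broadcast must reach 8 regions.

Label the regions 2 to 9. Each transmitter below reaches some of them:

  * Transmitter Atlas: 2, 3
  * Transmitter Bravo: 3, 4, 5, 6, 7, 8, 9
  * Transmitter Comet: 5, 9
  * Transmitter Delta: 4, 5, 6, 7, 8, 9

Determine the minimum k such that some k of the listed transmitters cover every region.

Atlas and Delta together: Atlas ∪ Delta = {2, 3, 4, 5, 6, 7, 8, 9} — every region is covered.
No single transmitter has all 8 regions (the largest, Bravo, has 7), so 2 is optimal.

2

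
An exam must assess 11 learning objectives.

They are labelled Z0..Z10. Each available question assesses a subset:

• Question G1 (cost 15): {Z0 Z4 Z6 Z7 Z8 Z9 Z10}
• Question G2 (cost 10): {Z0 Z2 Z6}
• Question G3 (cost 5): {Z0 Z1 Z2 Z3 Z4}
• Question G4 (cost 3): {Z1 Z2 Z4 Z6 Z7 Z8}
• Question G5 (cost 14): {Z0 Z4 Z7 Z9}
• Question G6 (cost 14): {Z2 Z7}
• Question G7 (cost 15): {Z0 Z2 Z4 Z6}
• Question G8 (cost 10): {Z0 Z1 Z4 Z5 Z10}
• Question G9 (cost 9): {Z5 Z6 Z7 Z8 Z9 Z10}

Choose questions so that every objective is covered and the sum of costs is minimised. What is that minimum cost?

G3, G9 together cover every objective (G3 ∪ G9 = {Z0, Z1, Z2, Z3, Z4, Z5, Z6, Z7, Z8, Z9, Z10}); total cost 5 + 9 = 14.
The greedy pick G4, G3, G9 costs 17; no covering selection beats 14.

14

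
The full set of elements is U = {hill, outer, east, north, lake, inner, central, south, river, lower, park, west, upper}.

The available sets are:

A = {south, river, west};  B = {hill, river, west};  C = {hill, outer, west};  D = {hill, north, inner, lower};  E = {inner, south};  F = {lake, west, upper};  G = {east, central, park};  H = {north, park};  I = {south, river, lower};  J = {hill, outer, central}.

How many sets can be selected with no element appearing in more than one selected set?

4

F, H, I, J are pairwise disjoint (F={lake,west,upper}; H={north,park}; I={south,river,lower}; J={hill,outer,central}).
Every remaining set overlaps one of these, and no 5 of the listed sets are pairwise disjoint, so 4 is the maximum.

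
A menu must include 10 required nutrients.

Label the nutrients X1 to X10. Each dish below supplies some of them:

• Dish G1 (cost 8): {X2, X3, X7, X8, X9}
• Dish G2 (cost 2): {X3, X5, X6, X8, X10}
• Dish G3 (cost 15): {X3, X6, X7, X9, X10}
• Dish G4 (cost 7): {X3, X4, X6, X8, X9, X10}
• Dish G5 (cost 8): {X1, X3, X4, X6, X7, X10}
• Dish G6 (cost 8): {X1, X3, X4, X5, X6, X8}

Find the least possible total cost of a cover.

G1, G2, G6 together cover every nutrient (G1 ∪ G2 ∪ G6 = {X1, X2, X3, X4, X5, X6, X7, X8, X9, X10}); total cost 8 + 2 + 8 = 18.
No covering selection has total cost below 18.

18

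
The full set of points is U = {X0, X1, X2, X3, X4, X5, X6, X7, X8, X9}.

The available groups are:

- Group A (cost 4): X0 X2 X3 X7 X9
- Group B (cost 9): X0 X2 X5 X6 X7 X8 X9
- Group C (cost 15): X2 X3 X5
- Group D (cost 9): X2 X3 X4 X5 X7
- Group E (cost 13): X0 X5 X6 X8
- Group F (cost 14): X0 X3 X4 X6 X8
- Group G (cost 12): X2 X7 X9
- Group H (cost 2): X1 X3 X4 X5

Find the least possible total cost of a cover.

11

B, H together cover every point (B ∪ H = {X0, X1, X2, X3, X4, X5, X6, X7, X8, X9}); total cost 9 + 2 = 11.
The greedy pick H, A, B costs 15; no covering selection beats 11.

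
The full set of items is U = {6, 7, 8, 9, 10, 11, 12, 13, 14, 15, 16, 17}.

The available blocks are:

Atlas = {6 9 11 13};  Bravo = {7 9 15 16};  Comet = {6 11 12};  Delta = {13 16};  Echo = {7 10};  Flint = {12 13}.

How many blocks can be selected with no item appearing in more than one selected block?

Comet, Delta, Echo are pairwise disjoint (Comet={6,11,12}; Delta={13,16}; Echo={7,10}).
Every remaining block overlaps one of these, and no 4 of the listed blocks are pairwise disjoint, so 3 is the maximum.

3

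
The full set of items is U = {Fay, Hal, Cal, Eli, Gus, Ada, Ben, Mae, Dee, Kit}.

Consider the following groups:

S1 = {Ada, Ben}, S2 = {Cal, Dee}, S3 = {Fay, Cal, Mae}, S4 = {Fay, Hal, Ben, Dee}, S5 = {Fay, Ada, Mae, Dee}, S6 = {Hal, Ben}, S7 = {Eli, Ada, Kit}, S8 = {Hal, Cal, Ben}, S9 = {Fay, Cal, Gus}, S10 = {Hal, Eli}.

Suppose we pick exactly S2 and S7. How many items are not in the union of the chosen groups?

5

Union of S2, S7 = {Cal, Eli, Ada, Dee, Kit}.
Not covered: Fay, Hal, Gus, Ben, Mae — 5 items.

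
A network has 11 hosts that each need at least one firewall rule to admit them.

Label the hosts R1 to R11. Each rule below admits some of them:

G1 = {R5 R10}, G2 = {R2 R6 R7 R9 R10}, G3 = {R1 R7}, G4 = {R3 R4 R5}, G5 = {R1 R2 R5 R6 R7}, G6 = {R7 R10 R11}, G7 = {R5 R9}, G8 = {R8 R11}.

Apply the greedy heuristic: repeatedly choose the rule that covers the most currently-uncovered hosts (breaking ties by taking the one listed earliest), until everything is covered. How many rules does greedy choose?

Greedy: pick G2 (covers 5 new) → pick G4 (covers 3 new) → pick G8 (covers 2 new) → pick G3 (covers 1 new). Total picks: 4.

4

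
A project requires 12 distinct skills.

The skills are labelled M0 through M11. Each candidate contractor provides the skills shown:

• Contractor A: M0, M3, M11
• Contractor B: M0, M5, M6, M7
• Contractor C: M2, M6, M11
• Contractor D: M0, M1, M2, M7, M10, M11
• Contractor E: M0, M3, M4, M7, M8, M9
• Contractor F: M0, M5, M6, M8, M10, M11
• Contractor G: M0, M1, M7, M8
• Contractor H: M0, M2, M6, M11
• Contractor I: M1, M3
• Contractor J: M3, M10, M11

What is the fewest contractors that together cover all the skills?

3

Take {D, E, F}. Their union is {M0, M1, M2, M3, M4, M5, M6, M7, M8, M9, M10, M11}, which is all 12 skills.
Only E contains M4, so E is forced; the remaining 6 skills need at least 2 more contractors (each remaining contractor adds at most 4) — so at least 3 contractors are needed, and 3 is optimal.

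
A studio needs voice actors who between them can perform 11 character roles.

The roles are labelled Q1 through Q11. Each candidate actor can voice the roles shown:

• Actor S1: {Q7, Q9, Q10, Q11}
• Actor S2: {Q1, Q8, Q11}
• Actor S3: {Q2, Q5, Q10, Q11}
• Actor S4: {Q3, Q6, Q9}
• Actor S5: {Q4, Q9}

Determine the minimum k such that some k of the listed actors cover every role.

5

Take {S1, S2, S3, S4, S5}. Their union is {Q1, Q2, Q3, Q4, Q5, Q6, Q7, Q8, Q9, Q10, Q11}, which is all 11 roles.
Only S1 contains Q7, so S1 is forced; the remaining 7 roles need at least 4 more actors (each remaining actor adds at most 2) — so at least 5 actors are needed, and 5 is optimal.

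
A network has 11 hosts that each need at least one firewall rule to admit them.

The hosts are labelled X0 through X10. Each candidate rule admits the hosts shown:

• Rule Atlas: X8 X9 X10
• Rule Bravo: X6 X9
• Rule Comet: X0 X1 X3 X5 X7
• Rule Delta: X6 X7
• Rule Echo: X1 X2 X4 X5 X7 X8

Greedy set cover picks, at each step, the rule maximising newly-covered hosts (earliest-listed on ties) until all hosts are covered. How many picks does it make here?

Greedy: pick Echo (covers 6 new) → pick Atlas (covers 2 new) → pick Comet (covers 2 new) → pick Bravo (covers 1 new). Total picks: 4.

4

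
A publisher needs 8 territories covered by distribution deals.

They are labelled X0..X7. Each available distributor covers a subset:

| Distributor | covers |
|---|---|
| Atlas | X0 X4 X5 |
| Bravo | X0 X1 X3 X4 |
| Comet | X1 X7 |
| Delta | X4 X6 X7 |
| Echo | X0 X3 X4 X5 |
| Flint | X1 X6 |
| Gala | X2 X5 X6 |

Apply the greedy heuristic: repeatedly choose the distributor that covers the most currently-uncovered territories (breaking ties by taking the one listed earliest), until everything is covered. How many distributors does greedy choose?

3

Greedy: pick Bravo (covers 4 new) → pick Gala (covers 3 new) → pick Comet (covers 1 new). Total picks: 3.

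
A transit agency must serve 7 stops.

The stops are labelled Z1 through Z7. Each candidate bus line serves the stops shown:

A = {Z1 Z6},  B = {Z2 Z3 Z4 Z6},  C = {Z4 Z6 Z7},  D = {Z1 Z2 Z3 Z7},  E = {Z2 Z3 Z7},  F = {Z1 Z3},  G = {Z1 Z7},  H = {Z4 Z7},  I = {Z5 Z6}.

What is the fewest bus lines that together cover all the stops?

3

Take {D, H, I}. Their union is {Z1, Z2, Z3, Z4, Z5, Z6, Z7}, which is all 7 stops.
Only I contains Z5, so I is forced; the remaining 5 stops need at least 2 more bus lines (each remaining bus line adds at most 4) — so at least 3 bus lines are needed, and 3 is optimal.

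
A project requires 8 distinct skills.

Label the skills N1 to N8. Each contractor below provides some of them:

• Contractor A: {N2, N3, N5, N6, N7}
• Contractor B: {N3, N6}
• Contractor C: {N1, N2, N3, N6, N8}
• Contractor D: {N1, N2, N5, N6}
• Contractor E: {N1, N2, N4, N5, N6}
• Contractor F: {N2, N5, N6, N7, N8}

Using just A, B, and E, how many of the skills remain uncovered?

1

Union of A, B, E = {N1, N2, N3, N4, N5, N6, N7}.
Not covered: N8 — 1 skill.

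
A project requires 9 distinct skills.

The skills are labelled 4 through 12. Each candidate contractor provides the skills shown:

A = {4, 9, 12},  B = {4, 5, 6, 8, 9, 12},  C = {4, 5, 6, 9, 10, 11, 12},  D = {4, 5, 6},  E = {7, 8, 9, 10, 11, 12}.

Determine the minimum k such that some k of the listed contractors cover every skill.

B and E together: B ∪ E = {4, 5, 6, 7, 8, 9, 10, 11, 12} — every skill is covered.
No single contractor has all 9 skills (the largest, C, has 7), so 2 is optimal.

2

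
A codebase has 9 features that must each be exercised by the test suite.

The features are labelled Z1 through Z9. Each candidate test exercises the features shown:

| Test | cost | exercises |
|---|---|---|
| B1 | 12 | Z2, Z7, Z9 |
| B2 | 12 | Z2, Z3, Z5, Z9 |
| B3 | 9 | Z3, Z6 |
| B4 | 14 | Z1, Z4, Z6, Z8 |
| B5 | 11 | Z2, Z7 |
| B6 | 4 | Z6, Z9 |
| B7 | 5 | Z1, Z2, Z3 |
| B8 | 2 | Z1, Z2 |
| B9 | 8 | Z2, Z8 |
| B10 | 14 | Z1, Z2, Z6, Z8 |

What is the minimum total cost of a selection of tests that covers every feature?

B2, B4, B5 together cover every feature (B2 ∪ B4 ∪ B5 = {Z1, Z2, Z3, Z4, Z5, Z6, Z7, Z8, Z9}); total cost 12 + 14 + 11 = 37.
The greedy pick B8, B6, B7, B4, B5, B2 costs 48; no covering selection beats 37.

37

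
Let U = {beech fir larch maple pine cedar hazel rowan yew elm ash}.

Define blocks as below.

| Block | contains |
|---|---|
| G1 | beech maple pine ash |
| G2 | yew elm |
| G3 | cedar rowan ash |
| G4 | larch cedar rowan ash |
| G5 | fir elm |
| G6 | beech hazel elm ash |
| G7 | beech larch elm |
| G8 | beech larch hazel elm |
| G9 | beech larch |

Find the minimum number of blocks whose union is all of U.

5

Take {G1, G2, G4, G5, G6}. Their union is {beech, fir, larch, maple, pine, cedar, hazel, rowan, yew, elm, ash}, which is all 11 points.
No 4 of the 9 blocks cover everything (all 126 combinations miss at least one point), so 5 is optimal.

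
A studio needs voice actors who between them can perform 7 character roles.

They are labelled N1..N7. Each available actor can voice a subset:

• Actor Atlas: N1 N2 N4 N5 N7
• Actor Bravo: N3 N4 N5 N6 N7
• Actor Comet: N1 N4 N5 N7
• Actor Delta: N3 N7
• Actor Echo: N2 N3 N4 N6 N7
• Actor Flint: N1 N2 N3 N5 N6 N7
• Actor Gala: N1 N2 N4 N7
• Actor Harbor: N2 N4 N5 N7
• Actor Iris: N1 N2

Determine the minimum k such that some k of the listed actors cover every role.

2

Take {Bravo, Iris}. Their union is {N1, N2, N3, N4, N5, N6, N7}, which is all 7 roles.
No single actor has all 7 roles (the largest, Flint, has 6), so 2 is optimal.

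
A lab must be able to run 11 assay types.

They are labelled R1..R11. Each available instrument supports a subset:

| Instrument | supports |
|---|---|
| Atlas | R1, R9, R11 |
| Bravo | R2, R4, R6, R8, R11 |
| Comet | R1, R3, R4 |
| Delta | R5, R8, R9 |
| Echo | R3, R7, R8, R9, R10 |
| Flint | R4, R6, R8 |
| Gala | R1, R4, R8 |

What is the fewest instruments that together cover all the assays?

Take {Bravo, Comet, Delta, Echo}. Their union is {R1, R2, R3, R4, R5, R6, R7, R8, R9, R10, R11}, which is all 11 assays.
No 3 of the 7 instruments cover everything (all 35 combinations miss at least one assay), so 4 is optimal.

4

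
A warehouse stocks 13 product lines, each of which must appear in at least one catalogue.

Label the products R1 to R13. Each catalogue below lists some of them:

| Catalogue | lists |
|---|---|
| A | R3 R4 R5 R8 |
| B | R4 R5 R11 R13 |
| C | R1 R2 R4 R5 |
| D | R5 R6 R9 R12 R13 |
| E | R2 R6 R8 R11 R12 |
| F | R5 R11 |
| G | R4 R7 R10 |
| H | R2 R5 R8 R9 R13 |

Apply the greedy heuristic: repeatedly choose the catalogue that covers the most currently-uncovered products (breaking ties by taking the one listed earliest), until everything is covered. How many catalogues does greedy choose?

5

Greedy: pick D (covers 5 new) → pick A (covers 3 new) → pick C (covers 2 new) → pick G (covers 2 new) → pick B (covers 1 new). Total picks: 5.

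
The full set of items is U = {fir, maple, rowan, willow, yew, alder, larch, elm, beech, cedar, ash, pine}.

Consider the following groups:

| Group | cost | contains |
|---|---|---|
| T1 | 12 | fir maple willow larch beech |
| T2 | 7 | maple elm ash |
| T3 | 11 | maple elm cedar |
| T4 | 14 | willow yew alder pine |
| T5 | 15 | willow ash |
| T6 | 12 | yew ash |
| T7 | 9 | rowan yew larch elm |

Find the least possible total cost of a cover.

T1, T2, T3, T4, T7 together cover every item (T1 ∪ T2 ∪ T3 ∪ T4 ∪ T7 = {fir, maple, rowan, willow, yew, alder, larch, elm, beech, cedar, ash, pine}); total cost 12 + 7 + 11 + 14 + 9 = 53.
No covering selection has total cost below 53.

53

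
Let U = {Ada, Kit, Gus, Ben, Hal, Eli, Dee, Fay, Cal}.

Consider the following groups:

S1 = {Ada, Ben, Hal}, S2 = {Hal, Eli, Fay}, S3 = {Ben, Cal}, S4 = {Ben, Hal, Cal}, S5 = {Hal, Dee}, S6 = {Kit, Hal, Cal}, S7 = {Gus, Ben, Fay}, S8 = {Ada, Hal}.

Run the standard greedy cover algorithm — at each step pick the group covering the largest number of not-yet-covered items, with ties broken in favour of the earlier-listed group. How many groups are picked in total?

5

Greedy: pick S1 (covers 3 new) → pick S2 (covers 2 new) → pick S6 (covers 2 new) → pick S5 (covers 1 new) → pick S7 (covers 1 new). Total picks: 5.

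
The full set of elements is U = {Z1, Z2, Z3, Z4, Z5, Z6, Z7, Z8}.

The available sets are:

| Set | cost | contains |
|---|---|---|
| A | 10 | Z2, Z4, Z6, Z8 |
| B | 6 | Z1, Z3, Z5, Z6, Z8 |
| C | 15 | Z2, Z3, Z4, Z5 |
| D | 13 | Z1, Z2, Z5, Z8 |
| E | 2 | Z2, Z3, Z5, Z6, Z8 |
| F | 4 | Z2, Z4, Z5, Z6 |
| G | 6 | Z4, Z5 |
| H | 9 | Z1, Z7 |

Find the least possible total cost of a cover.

E, F, H together cover every element (E ∪ F ∪ H = {Z1, Z2, Z3, Z4, Z5, Z6, Z7, Z8}); total cost 2 + 4 + 9 = 15.
No covering selection has total cost below 15.

15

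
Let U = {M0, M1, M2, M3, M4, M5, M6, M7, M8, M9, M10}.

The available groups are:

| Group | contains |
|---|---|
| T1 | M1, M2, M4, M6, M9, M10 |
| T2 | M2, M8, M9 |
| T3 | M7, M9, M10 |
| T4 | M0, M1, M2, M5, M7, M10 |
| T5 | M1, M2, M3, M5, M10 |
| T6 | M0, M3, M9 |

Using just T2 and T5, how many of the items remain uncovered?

Union of T2, T5 = {M1, M2, M3, M5, M8, M9, M10}.
Not covered: M0, M4, M6, M7 — 4 items.

4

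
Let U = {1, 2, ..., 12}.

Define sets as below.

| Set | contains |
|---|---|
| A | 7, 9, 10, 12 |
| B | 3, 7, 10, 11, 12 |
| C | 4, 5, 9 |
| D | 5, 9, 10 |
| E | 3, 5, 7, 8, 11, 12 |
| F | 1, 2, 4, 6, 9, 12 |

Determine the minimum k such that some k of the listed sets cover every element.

D and E and F together: D ∪ E ∪ F = {1, 2, 3, 4, 5, 6, 7, 8, 9, 10, 11, 12} — every element is covered.
Only F contains 1, so F is forced; the remaining 6 elements need at least 2 more sets (each remaining set adds at most 5) — so at least 3 sets are needed, and 3 is optimal.

3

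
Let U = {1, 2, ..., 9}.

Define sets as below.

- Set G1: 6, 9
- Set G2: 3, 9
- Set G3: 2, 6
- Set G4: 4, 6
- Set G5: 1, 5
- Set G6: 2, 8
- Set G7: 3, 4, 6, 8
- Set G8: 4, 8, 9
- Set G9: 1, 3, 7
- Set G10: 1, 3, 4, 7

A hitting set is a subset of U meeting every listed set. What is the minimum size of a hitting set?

The 4 points {1, 3, 6, 8} hit every set.
The sets G2, G4, G5, G6 are pairwise disjoint, so any hitting set needs a separate point for each — at least 4. Hence 4 is optimal.

4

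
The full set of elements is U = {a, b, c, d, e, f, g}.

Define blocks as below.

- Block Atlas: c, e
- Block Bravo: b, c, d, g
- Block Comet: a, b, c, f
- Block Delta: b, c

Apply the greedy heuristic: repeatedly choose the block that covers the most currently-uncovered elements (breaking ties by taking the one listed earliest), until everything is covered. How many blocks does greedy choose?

3

Greedy: pick Bravo (covers 4 new) → pick Comet (covers 2 new) → pick Atlas (covers 1 new). Total picks: 3.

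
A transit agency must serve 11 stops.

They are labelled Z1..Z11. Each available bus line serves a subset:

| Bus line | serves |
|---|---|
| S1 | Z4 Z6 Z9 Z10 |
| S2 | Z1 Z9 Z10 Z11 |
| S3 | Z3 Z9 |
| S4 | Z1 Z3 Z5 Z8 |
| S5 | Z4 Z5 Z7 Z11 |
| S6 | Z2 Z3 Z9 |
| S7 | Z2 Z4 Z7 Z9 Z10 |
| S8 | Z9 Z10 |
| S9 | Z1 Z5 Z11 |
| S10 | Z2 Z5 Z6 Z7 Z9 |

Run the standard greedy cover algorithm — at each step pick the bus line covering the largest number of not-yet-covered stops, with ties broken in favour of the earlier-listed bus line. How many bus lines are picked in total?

Greedy: pick S7 (covers 5 new) → pick S4 (covers 4 new) → pick S1 (covers 1 new) → pick S2 (covers 1 new). Total picks: 4.

4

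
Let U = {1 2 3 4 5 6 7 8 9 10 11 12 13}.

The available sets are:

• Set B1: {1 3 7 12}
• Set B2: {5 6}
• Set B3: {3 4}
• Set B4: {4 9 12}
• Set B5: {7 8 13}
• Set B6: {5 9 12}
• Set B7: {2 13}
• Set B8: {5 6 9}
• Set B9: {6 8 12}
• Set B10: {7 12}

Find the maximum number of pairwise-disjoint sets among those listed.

B2, B3, B7, B10 are pairwise disjoint (B2={5,6}; B3={3,4}; B7={2,13}; B10={7,12}).
Every remaining set overlaps one of these, and no 5 of the listed sets are pairwise disjoint, so 4 is the maximum.

4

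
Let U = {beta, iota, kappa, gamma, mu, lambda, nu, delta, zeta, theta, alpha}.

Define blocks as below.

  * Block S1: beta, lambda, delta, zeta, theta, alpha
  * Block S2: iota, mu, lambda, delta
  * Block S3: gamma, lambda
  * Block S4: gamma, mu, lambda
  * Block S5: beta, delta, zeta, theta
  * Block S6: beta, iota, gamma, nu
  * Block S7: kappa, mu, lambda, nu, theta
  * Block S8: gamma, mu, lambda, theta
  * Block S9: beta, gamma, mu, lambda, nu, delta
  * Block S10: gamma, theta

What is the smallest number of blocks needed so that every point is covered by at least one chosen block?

3

S1 and S6 and S7 together: S1 ∪ S6 ∪ S7 = {beta, iota, kappa, gamma, mu, lambda, nu, delta, zeta, theta, alpha} — every point is covered.
Only S7 contains kappa, so S7 is forced; the remaining 6 points need at least 2 more blocks (each remaining block adds at most 4) — so at least 3 blocks are needed, and 3 is optimal.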